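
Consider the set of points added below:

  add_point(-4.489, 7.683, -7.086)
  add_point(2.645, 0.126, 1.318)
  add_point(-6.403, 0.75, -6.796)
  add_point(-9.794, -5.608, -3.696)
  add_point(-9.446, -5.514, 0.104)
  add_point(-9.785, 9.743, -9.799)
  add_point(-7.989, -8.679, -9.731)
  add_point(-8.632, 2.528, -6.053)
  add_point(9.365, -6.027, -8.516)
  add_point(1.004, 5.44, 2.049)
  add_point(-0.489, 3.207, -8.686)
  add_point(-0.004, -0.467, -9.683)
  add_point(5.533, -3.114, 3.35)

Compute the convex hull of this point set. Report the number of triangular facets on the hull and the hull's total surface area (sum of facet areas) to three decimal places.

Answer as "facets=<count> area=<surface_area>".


10 of the 13 inputs are extreme points: [0, 3, 4, 5, 6, 8, 9, 10, 11, 12].

Per-facet area ½‖(b−a)×(c−a)‖:
  f1: (p6, p5, p3) → 57.6546
  f2: (p6, p12, p8) → 110.4645
  f3: (p9, p12, p8) → 61.0711
  f4: (p11, p5, p8) → 22.0075
  f5: (p11, p6, p8) → 61.0283
  f6: (p11, p6, p5) → 80.9277
  f7: (p4, p6, p3) → 7.1601
  f8: (p4, p6, p12) → 80.4481
  f9: (p4, p9, p12) → 71.2355
  f10: (p4, p5, p3) → 29.5942
  f11: (p4, p9, p5) → 118.6139
  f12: (p0, p9, p8) → 95.5537
  f13: (p0, p9, p5) → 17.9103
  f14: (p10, p5, p8) → 12.5652
  f15: (p10, p0, p8) → 11.8664
  f16: (p10, p0, p5) → 14.5861
Σ area = 852.687

Check V−E+F: 10 − 24 + 16 = 2.

facets=16 area=852.687


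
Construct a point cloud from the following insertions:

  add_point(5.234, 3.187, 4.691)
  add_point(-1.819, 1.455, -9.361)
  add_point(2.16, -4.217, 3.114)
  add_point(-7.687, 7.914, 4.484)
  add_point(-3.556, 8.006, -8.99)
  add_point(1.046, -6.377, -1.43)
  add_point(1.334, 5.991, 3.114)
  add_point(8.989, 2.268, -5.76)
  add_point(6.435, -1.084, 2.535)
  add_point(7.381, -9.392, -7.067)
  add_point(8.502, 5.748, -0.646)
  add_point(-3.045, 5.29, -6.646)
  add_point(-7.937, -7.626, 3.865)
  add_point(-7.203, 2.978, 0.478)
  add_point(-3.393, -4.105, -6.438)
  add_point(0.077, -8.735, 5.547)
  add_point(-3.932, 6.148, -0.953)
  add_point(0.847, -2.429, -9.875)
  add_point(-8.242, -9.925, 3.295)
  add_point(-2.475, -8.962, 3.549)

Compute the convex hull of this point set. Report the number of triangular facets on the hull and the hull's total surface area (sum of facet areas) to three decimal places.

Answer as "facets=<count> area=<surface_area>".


Extreme-point indices: [0, 1, 3, 4, 6, 7, 8, 9, 10, 12, 13, 14, 15, 17, 18] — 15 of 20 on the boundary.

Area of each hull facet:
  f1: (p17, p4, p7) → 57.6754
  f2: (p9, p17, p7) → 48.4838
  f3: (p14, p4, p18) → 59.9372
  f4: (p14, p9, p18) → 72.8153
  f5: (p14, p9, p17) → 28.2339
  f6: (p13, p4, p18) → 57.9107
  f7: (p13, p3, p18) → 33.3158
  f8: (p13, p3, p4) → 35.3220
  f9: (p10, p4, p7) → 43.6950
  f10: (p10, p3, p4) → 99.7162
  f11: (p10, p9, p7) → 28.4583
  f12: (p10, p8, p9) → 48.2479
  f13: (p1, p17, p4) → 5.4453
  f14: (p1, p14, p4) → 14.7383
  f15: (p1, p14, p17) → 13.1249
  f16: (p12, p3, p18) → 4.2610
  f17: (p15, p9, p18) → 61.4771
  f18: (p15, p8, p9) → 64.6036
  f19: (p15, p12, p18) → 9.8579
  f20: (p15, p12, p3) → 63.8728
  f21: (p0, p10, p8) → 16.5252
  f22: (p0, p15, p3) → 89.4200
  f23: (p0, p15, p8) → 23.8992
  f24: (p6, p10, p3) → 13.8085
  f25: (p6, p0, p3) → 13.6645
  f26: (p6, p0, p10) → 17.0330
Σ area = 1025.543

Check V−E+F: 15 − 39 + 26 = 2.

facets=26 area=1025.543


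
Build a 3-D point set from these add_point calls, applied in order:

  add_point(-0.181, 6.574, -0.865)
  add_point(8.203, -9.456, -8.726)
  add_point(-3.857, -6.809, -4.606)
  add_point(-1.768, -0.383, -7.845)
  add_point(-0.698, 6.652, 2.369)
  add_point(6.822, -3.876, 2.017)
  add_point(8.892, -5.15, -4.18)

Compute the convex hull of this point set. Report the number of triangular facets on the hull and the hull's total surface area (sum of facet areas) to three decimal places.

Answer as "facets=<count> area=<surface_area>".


facets=10 area=431.944

Extreme-point indices: [0, 1, 2, 3, 4, 5, 6] — 7 of 7 on the boundary.

Facet areas (half cross-product norm):
  f1: (p3, p4, p2) → 46.0834
  f2: (p3, p1, p2) → 47.5643
  f3: (p5, p4, p2) → 80.1158
  f4: (p5, p4, p6) → 40.1611
  f5: (p5, p1, p2) → 69.6843
  f6: (p5, p1, p6) → 13.4119
  f7: (p0, p4, p6) → 23.5054
  f8: (p0, p3, p4) → 11.9609
  f9: (p0, p1, p6) → 37.5513
  f10: (p0, p3, p1) → 61.9056
Σ area = 431.944

Check V−E+F: 7 − 15 + 10 = 2.


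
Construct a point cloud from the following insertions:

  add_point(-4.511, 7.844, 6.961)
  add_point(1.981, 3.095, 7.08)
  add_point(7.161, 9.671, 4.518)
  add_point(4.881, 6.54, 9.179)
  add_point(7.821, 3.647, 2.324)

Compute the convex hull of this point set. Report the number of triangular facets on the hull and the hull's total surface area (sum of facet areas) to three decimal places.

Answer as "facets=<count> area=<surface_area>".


facets=6 area=150.454

Extreme-point indices: [0, 1, 2, 3, 4] — 5 of 5 on the boundary.

Facet areas (half cross-product norm):
  f1: (p2, p4, p0) → 38.8627
  f2: (p3, p2, p0) → 29.2996
  f3: (p3, p2, p4) → 19.2009
  f4: (p1, p4, p0) → 24.9234
  f5: (p1, p3, p0) → 19.9374
  f6: (p1, p3, p4) → 18.2298
Σ area = 150.454

Check V−E+F: 5 − 9 + 6 = 2.


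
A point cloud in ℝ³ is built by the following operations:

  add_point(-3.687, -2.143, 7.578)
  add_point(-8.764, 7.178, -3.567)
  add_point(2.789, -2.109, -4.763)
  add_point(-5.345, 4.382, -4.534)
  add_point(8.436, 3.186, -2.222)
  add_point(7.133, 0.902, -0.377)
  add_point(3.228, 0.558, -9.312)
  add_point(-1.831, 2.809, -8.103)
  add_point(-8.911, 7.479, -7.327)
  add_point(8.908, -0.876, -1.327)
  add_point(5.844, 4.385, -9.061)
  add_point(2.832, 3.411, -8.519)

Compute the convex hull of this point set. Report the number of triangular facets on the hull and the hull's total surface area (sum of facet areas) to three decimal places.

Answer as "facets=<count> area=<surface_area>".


Extreme-point indices: [0, 1, 2, 4, 5, 6, 7, 8, 9, 10] — 10 of 12 on the boundary.

Per-facet area ½‖(b−a)×(c−a)‖:
  f1: (p2, p0, p8) → 104.6475
  f2: (p2, p0, p9) → 49.6332
  f3: (p2, p6, p9) → 18.2225
  f4: (p1, p0, p8) → 18.0899
  f5: (p1, p4, p0) → 117.0591
  f6: (p5, p0, p9) → 15.1019
  f7: (p5, p4, p9) → 4.3140
  f8: (p5, p4, p0) → 13.0385
  f9: (p10, p6, p9) → 22.2735
  f10: (p10, p4, p9) → 14.2596
  f11: (p10, p6, p8) → 32.6741
  f12: (p10, p1, p8) → 28.5915
  f13: (p10, p1, p4) → 58.7249
  f14: (p7, p6, p8) → 4.8936
  f15: (p7, p2, p8) → 17.9855
  f16: (p7, p2, p6) → 14.9703
Σ area = 534.480

Euler characteristic 10−24+16 = 2 ✓

facets=16 area=534.480


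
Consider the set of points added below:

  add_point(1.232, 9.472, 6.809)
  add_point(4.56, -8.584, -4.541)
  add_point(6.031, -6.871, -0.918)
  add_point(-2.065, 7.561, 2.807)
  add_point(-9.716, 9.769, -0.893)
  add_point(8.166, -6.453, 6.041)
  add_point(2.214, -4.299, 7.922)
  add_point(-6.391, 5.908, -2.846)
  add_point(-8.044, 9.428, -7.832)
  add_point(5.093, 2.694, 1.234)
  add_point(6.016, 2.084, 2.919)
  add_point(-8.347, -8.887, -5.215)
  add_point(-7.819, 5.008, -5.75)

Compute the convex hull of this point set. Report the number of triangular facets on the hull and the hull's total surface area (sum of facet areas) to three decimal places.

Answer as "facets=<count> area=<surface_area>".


Points on the hull: [0, 1, 2, 4, 5, 6, 8, 9, 10, 11] (10 of 13).

Area of each hull facet:
  f1: (p8, p11, p4) → 65.8183
  f2: (p1, p11, p5) → 68.3691
  f3: (p1, p8, p11) → 119.5460
  f4: (p6, p11, p4) → 155.0178
  f5: (p6, p11, p5) → 55.9185
  f6: (p0, p6, p5) → 42.5696
  f7: (p0, p10, p5) → 32.9108
  f8: (p0, p6, p4) → 91.9826
  f9: (p0, p8, p4) → 44.5142
  f10: (p2, p1, p5) → 5.5634
  f11: (p2, p10, p5) → 32.0967
  f12: (p9, p0, p8) → 79.8281
  f13: (p9, p0, p10) → 9.6262
  f14: (p9, p1, p8) → 109.5360
  f15: (p9, p2, p1) → 17.6624
  f16: (p9, p2, p10) → 9.8067
Σ area = 940.766

Check V−E+F: 10 − 24 + 16 = 2.

facets=16 area=940.766


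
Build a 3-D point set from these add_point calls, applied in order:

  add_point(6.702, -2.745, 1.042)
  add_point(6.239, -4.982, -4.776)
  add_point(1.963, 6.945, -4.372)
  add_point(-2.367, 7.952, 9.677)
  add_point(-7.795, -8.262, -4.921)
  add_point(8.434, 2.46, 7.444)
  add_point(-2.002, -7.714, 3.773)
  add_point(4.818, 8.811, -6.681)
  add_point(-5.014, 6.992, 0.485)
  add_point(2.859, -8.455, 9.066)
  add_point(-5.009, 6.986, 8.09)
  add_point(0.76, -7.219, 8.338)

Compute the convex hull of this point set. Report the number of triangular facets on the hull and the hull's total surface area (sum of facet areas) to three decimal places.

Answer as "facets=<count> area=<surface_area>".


Hull vertices (10/12): indices [0, 1, 3, 4, 5, 7, 8, 9, 10, 11].

Per-facet area ½‖(b−a)×(c−a)‖:
  f1: (p7, p3, p5) → 95.6548
  f2: (p9, p3, p5) → 76.1394
  f3: (p8, p7, p4) → 100.6695
  f4: (p8, p7, p3) → 55.9787
  f5: (p11, p9, p4) → 15.1955
  f6: (p11, p9, p3) → 15.5722
  f7: (p1, p7, p5) → 93.8508
  f8: (p1, p7, p4) → 100.0846
  f9: (p1, p9, p4) → 101.7990
  f10: (p10, p8, p4) → 58.9730
  f11: (p10, p8, p3) → 10.6946
  f12: (p10, p11, p4) → 119.7586
  f13: (p10, p11, p3) → 24.7444
  f14: (p0, p9, p5) → 43.9279
  f15: (p0, p1, p5) → 8.7679
  f16: (p0, p1, p9) → 28.8691
Σ area = 950.680

Euler: V−E+F = 10−24+16 = 2.

facets=16 area=950.680


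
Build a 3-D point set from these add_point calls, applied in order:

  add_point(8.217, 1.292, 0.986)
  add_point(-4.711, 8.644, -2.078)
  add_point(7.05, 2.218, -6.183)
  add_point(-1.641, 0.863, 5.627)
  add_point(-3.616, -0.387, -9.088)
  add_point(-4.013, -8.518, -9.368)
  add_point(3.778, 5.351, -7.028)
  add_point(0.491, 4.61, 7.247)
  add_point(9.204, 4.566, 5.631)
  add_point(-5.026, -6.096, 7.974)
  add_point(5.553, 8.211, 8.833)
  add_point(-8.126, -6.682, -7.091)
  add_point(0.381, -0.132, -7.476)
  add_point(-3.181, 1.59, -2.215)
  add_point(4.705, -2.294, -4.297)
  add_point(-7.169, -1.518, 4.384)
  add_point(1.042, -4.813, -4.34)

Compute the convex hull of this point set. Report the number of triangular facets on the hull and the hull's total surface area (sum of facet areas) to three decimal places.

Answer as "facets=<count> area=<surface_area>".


Extreme-point indices: [0, 1, 2, 4, 5, 6, 7, 8, 9, 10, 11, 14, 15, 16] — 14 of 17 on the boundary.

Per-facet area ½‖(b−a)×(c−a)‖:
  f1: (p9, p10, p8) → 53.4676
  f2: (p15, p1, p11) → 76.9498
  f3: (p15, p9, p11) → 37.8725
  f4: (p4, p1, p11) → 41.8276
  f5: (p7, p9, p10) → 20.7179
  f6: (p7, p15, p9) → 31.6705
  f7: (p7, p10, p1) → 34.0897
  f8: (p7, p15, p1) → 54.4430
  f9: (p5, p4, p11) → 19.3387
  f10: (p5, p9, p11) → 37.1569
  f11: (p5, p16, p9) → 53.7855
  f12: (p6, p4, p1) → 46.7183
  f13: (p6, p10, p1) → 75.7120
  f14: (p6, p5, p2) → 36.1750
  f15: (p6, p5, p4) → 29.9026
  f16: (p6, p10, p8) → 40.9186
  f17: (p6, p2, p8) → 27.7754
  f18: (p0, p9, p8) → 48.0941
  f19: (p0, p16, p9) → 74.2668
  f20: (p0, p2, p8) → 14.1109
  f21: (p14, p0, p2) → 18.3925
  f22: (p14, p0, p16) → 11.8330
  f23: (p14, p5, p2) → 25.5604
  f24: (p14, p5, p16) → 11.0494
Σ area = 921.829

Euler: V−E+F = 14−36+24 = 2.

facets=24 area=921.829


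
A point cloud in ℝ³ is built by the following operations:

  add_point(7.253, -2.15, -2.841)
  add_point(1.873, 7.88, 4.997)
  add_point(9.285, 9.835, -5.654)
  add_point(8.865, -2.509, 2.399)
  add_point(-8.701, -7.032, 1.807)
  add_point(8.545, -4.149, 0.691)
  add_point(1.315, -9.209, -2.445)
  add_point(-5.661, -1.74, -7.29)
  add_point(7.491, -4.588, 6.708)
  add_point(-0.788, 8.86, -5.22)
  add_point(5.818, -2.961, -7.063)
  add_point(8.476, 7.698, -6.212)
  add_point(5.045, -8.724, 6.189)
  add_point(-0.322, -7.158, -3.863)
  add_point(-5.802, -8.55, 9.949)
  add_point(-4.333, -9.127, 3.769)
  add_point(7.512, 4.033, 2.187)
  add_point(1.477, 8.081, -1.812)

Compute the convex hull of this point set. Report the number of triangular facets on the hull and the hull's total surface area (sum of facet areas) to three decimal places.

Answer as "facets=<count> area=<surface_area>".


16 of the 18 inputs are extreme points: [1, 2, 3, 4, 5, 6, 7, 8, 9, 10, 11, 12, 13, 14, 15, 16].

Area of each hull facet:
  f1: (p7, p6, p4) → 53.5216
  f2: (p1, p14, p4) → 79.6242
  f3: (p1, p8, p14) → 97.6607
  f4: (p15, p6, p4) → 21.0145
  f5: (p15, p14, p4) → 16.5162
  f6: (p12, p8, p14) → 25.0497
  f7: (p12, p15, p6) → 36.0222
  f8: (p12, p15, p14) → 30.9065
  f9: (p12, p5, p6) → 33.8652
  f10: (p12, p5, p8) → 14.7862
  f11: (p10, p5, p2) → 55.3004
  f12: (p10, p5, p6) → 33.9264
  f13: (p16, p1, p2) → 36.2691
  f14: (p16, p1, p8) → 34.4605
  f15: (p3, p5, p2) → 17.3012
  f16: (p3, p5, p8) → 5.6819
  f17: (p3, p16, p2) → 27.4113
  f18: (p3, p16, p8) → 15.3846
  f19: (p11, p10, p2) → 2.5662
  f20: (p11, p10, p7) → 62.9908
  f21: (p13, p7, p6) → 1.4665
  f22: (p13, p10, p6) → 11.9757
  f23: (p13, p10, p7) → 33.7713
  f24: (p9, p1, p2) → 52.6238
  f25: (p9, p1, p4) → 95.6405
  f26: (p9, p11, p2) → 10.8150
  f27: (p9, p11, p7) → 53.4541
  f28: (p9, p7, p4) → 59.4455
Σ area = 1019.452

Euler: V−E+F = 16−42+28 = 2.

facets=28 area=1019.452


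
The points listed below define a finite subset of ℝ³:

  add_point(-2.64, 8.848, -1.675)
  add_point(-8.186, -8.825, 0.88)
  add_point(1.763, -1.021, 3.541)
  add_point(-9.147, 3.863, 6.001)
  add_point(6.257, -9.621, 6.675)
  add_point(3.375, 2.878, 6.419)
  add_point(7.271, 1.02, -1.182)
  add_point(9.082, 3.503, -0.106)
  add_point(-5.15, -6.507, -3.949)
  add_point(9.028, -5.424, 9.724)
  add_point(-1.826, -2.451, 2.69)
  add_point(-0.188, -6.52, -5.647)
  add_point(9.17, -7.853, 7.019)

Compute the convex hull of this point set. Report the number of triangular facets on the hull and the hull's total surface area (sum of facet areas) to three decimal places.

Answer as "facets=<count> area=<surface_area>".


facets=18 area=857.737

11 of the 13 inputs are extreme points: [0, 1, 3, 4, 5, 6, 7, 8, 9, 11, 12].

Facet areas (half cross-product norm):
  f1: (p5, p0, p3) → 60.2845
  f2: (p6, p11, p12) → 69.9104
  f3: (p4, p11, p12) → 22.7687
  f4: (p4, p1, p11) → 73.1654
  f5: (p8, p11, p0) → 41.0184
  f6: (p8, p1, p11) → 11.2124
  f7: (p8, p0, p3) → 79.8317
  f8: (p8, p1, p3) → 42.2166
  f9: (p9, p5, p3) → 52.9227
  f10: (p9, p4, p12) → 5.7472
  f11: (p9, p1, p3) → 129.8747
  f12: (p9, p4, p1) → 36.8952
  f13: (p7, p5, p0) → 49.6993
  f14: (p7, p11, p0) → 90.1366
  f15: (p7, p6, p11) → 2.8514
  f16: (p7, p9, p5) → 45.8661
  f17: (p7, p6, p12) → 19.3047
  f18: (p7, p9, p12) → 24.0306
Σ area = 857.737

Check V−E+F: 11 − 27 + 18 = 2.


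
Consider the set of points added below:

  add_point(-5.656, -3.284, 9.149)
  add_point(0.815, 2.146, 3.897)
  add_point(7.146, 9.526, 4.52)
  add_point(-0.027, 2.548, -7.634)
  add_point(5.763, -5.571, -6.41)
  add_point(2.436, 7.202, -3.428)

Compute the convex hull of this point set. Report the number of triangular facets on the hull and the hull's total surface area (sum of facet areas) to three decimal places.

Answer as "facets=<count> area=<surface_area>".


5 of the 6 inputs are extreme points: [0, 2, 3, 4, 5].

Per-facet area ½‖(b−a)×(c−a)‖:
  f1: (p4, p2, p0) → 155.1519
  f2: (p3, p4, p0) → 91.9473
  f3: (p5, p2, p0) → 84.9603
  f4: (p5, p3, p0) → 61.0349
  f5: (p5, p4, p2) → 61.6359
  f6: (p5, p3, p4) → 32.5832
Σ area = 487.314

Euler: V−E+F = 5−9+6 = 2.

facets=6 area=487.314


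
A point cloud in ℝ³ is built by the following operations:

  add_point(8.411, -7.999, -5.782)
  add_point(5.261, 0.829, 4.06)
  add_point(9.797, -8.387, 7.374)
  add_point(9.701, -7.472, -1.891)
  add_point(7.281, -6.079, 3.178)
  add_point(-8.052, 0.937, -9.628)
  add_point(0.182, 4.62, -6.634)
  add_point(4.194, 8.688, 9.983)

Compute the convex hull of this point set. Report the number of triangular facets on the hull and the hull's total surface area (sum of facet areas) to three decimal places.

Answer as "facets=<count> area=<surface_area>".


facets=8 area=732.749

Extreme-point indices: [0, 2, 3, 5, 6, 7] — 6 of 8 on the boundary.

Per-facet area ½‖(b−a)×(c−a)‖:
  f1: (p7, p2, p5) → 213.8237
  f2: (p0, p2, p5) → 120.5586
  f3: (p6, p7, p5) → 67.6971
  f4: (p6, p0, p5) → 70.7069
  f5: (p3, p7, p2) → 84.4412
  f6: (p3, p0, p2) → 7.1912
  f7: (p3, p6, p7) → 137.3613
  f8: (p3, p6, p0) → 30.9685
Σ area = 732.749

Check V−E+F: 6 − 12 + 8 = 2.


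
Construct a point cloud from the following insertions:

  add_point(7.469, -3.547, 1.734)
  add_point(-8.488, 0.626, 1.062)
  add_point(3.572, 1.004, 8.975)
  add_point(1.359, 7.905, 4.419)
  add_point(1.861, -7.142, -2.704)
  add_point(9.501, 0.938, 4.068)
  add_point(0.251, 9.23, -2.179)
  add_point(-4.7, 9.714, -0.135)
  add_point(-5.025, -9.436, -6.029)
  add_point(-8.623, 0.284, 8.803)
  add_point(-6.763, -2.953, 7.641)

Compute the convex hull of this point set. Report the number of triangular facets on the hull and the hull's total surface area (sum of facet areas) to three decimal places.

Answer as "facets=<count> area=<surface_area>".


facets=18 area=764.413

11 of the 11 inputs are extreme points: [0, 1, 2, 3, 4, 5, 6, 7, 8, 9, 10].

Facet areas (half cross-product norm):
  f1: (p6, p7, p8) → 52.9783
  f2: (p10, p8, p9) → 22.0077
  f3: (p3, p7, p9) → 50.0744
  f4: (p3, p6, p5) → 35.6838
  f5: (p3, p6, p7) → 17.9675
  f6: (p1, p8, p9) → 42.2054
  f7: (p1, p7, p9) → 37.8883
  f8: (p1, p7, p8) → 52.9353
  f9: (p0, p6, p5) → 37.8359
  f10: (p2, p0, p5) → 20.9686
  f11: (p2, p0, p10) → 52.0001
  f12: (p2, p10, p9) → 21.6557
  f13: (p2, p3, p9) → 51.0343
  f14: (p2, p3, p5) → 32.6482
  f15: (p4, p10, p8) → 55.7740
  f16: (p4, p0, p10) → 56.0960
  f17: (p4, p6, p8) → 64.1683
  f18: (p4, p0, p6) → 60.4909
Σ area = 764.413

Check V−E+F: 11 − 27 + 18 = 2.


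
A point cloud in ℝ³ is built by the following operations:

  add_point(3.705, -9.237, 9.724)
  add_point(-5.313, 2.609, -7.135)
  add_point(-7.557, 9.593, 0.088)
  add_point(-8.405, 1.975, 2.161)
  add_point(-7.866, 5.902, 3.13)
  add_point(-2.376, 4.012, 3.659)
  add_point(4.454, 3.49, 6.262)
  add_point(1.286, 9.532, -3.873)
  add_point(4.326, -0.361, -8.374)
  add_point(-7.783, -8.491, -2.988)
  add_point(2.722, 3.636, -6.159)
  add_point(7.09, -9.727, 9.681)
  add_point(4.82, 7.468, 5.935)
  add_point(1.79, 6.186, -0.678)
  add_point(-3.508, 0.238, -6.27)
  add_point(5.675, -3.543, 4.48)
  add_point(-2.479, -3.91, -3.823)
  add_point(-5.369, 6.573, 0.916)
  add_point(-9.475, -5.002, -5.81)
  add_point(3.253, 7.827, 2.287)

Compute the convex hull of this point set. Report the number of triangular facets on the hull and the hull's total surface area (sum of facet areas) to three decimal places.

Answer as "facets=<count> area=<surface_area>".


Points on the hull: [0, 1, 2, 3, 4, 7, 8, 9, 11, 12, 18] (11 of 20).

Facet areas (half cross-product norm):
  f1: (p12, p8, p11) → 139.1557
  f2: (p3, p2, p18) → 37.8767
  f3: (p1, p2, p18) → 41.7988
  f4: (p1, p8, p18) → 43.5464
  f5: (p9, p3, p18) → 25.5306
  f6: (p9, p8, p18) → 35.4516
  f7: (p9, p8, p11) → 143.4185
  f8: (p4, p12, p2) → 31.3561
  f9: (p4, p3, p2) → 7.8312
  f10: (p7, p1, p2) → 43.4791
  f11: (p7, p1, p8) → 47.4966
  f12: (p7, p12, p2) → 51.3539
  f13: (p7, p12, p8) → 59.6188
  f14: (p0, p9, p11) → 22.0408
  f15: (p0, p9, p3) → 96.9266
  f16: (p0, p4, p3) → 33.8267
  f17: (p0, p12, p11) → 29.2809
  f18: (p0, p4, p12) → 111.3337
Σ area = 1001.323

Euler: V−E+F = 11−27+18 = 2.

facets=18 area=1001.323


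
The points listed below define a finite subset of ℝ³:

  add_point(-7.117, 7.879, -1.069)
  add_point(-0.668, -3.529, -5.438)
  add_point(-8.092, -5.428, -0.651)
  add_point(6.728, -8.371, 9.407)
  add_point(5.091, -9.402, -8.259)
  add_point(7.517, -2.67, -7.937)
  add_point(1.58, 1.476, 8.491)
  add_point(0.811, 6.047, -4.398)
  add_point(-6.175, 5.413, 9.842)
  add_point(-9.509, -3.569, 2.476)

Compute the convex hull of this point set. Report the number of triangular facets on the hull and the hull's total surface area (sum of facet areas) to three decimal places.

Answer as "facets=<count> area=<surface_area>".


facets=16 area=930.625

Points on the hull: [0, 1, 2, 3, 4, 5, 6, 7, 8, 9] (10 of 10).

Area of each hull facet:
  f1: (p8, p0, p9) → 60.4974
  f2: (p3, p8, p9) → 106.1102
  f3: (p4, p3, p5) → 63.1058
  f4: (p7, p8, p0) → 47.8223
  f5: (p7, p4, p5) → 35.1847
  f6: (p2, p0, p9) → 23.6113
  f7: (p2, p3, p9) → 35.3438
  f8: (p2, p4, p3) → 126.9715
  f9: (p1, p7, p0) → 42.5857
  f10: (p1, p7, p4) → 33.9674
  f11: (p1, p2, p0) → 57.7863
  f12: (p1, p2, p4) → 32.1658
  f13: (p6, p3, p8) → 30.1261
  f14: (p6, p7, p8) → 60.1883
  f15: (p6, p3, p5) → 96.0352
  f16: (p6, p7, p5) → 79.1237
Σ area = 930.625

Check V−E+F: 10 − 24 + 16 = 2.


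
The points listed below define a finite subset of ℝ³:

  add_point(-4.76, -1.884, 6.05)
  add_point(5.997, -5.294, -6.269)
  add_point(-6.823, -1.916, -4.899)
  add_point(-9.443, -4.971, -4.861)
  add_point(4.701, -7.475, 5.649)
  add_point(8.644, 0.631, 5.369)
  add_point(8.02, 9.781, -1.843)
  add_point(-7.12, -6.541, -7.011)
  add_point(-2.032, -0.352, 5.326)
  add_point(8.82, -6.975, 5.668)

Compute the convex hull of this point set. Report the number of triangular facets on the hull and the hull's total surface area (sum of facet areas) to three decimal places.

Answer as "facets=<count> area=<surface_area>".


10 of the 10 inputs are extreme points: [0, 1, 2, 3, 4, 5, 6, 7, 8, 9].

Per-facet area ½‖(b−a)×(c−a)‖:
  f1: (p1, p6, p9) → 96.6476
  f2: (p4, p0, p3) → 66.4968
  f3: (p4, p0, p9) → 13.9102
  f4: (p4, p1, p9) → 25.0886
  f5: (p5, p6, p9) → 26.1120
  f6: (p5, p0, p9) → 51.2861
  f7: (p2, p0, p3) → 22.2767
  f8: (p2, p0, p6) → 101.6595
  f9: (p7, p4, p3) → 30.6318
  f10: (p7, p4, p1) → 80.2189
  f11: (p7, p2, p3) → 7.0771
  f12: (p7, p1, p6) → 101.6610
  f13: (p7, p2, p6) → 36.3529
  f14: (p8, p0, p6) → 8.8597
  f15: (p8, p5, p6) → 62.5356
  f16: (p8, p5, p0) → 7.8923
Σ area = 738.707

Euler: V−E+F = 10−24+16 = 2.

facets=16 area=738.707


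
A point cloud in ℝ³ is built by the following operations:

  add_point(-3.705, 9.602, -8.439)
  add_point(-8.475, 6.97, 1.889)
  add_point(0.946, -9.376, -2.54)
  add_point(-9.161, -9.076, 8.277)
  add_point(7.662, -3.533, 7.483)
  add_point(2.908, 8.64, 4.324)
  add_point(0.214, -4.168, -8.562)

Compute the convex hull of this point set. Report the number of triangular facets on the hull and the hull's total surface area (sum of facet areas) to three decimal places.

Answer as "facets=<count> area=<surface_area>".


facets=10 area=926.123

Extreme-point indices: [0, 1, 2, 3, 4, 5, 6] — 7 of 7 on the boundary.

Per-facet area ½‖(b−a)×(c−a)‖:
  f1: (p6, p0, p3) → 141.6428
  f2: (p5, p4, p3) → 119.0860
  f3: (p5, p6, p4) → 112.3554
  f4: (p5, p6, p0) → 101.4051
  f5: (p2, p4, p3) → 96.9686
  f6: (p2, p6, p3) → 52.1034
  f7: (p2, p6, p4) → 50.6787
  f8: (p1, p0, p3) → 84.1222
  f9: (p1, p5, p3) → 101.1825
  f10: (p1, p5, p0) → 66.5779
Σ area = 926.123

Check V−E+F: 7 − 15 + 10 = 2.


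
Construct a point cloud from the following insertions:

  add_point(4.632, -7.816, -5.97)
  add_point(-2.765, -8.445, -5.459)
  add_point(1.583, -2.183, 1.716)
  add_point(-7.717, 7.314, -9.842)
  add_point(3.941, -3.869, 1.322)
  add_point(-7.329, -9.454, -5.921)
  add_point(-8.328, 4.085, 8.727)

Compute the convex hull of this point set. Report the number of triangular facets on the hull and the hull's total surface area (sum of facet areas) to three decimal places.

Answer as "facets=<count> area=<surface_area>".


5 of the 7 inputs are extreme points: [0, 3, 4, 5, 6].

Per-facet area ½‖(b−a)×(c−a)‖:
  f1: (p3, p5, p6) → 149.5397
  f2: (p3, p5, p0) → 103.3358
  f3: (p4, p5, p6) → 117.2324
  f4: (p4, p5, p0) → 50.2136
  f5: (p4, p3, p6) → 142.5569
  f6: (p4, p3, p0) → 80.3769
Σ area = 643.255

Euler characteristic 5−9+6 = 2 ✓

facets=6 area=643.255


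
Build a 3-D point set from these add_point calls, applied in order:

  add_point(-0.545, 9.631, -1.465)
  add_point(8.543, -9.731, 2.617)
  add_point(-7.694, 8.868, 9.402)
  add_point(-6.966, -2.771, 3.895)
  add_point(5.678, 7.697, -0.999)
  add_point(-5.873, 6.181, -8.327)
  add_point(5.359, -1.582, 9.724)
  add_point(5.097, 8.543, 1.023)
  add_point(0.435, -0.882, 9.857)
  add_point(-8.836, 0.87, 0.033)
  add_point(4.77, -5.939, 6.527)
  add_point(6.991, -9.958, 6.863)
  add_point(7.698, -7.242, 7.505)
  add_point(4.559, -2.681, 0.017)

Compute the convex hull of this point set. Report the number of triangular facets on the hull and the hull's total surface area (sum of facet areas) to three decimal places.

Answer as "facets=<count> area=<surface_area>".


facets=20 area=904.954

12 of the 14 inputs are extreme points: [0, 1, 2, 3, 4, 5, 6, 7, 8, 9, 11, 12].

Triangle areas on the boundary:
  f1: (p5, p1, p9) → 105.2456
  f2: (p5, p2, p9) → 61.8536
  f3: (p5, p2, p0) → 58.5009
  f4: (p3, p1, p9) → 41.1156
  f5: (p3, p2, p9) → 34.5048
  f6: (p3, p2, p8) → 57.3856
  f7: (p7, p2, p0) → 40.3145
  f8: (p11, p3, p1) → 35.9680
  f9: (p11, p3, p8) → 55.7406
  f10: (p4, p5, p0) → 26.6859
  f11: (p4, p7, p0) → 7.0869
  f12: (p4, p5, p1) → 122.9491
  f13: (p12, p11, p1) → 6.4962
  f14: (p12, p4, p1) → 48.0108
  f15: (p12, p4, p7) → 19.5505
  f16: (p6, p11, p8) → 21.2207
  f17: (p6, p12, p11) → 5.5310
  f18: (p6, p12, p7) → 38.9681
  f19: (p6, p2, p8) → 21.2398
  f20: (p6, p7, p2) → 96.5863
Σ area = 904.954

Euler: V−E+F = 12−30+20 = 2.


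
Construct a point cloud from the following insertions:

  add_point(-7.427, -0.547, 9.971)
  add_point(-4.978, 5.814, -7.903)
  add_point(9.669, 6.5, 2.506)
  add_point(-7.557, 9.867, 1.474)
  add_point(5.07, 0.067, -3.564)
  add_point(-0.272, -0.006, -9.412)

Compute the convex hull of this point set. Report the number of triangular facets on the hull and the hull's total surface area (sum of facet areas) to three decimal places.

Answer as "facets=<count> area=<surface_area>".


facets=8 area=600.120

Hull vertices (6/6): indices [0, 1, 2, 3, 4, 5].

Triangle areas on the boundary:
  f1: (p0, p2, p3) → 115.8968
  f2: (p4, p0, p2) → 91.2880
  f3: (p4, p5, p2) → 25.3512
  f4: (p4, p5, p0) → 72.7389
  f5: (p1, p2, p3) → 89.4064
  f6: (p1, p5, p2) → 64.0832
  f7: (p1, p0, p3) → 68.3307
  f8: (p1, p5, p0) → 73.0250
Σ area = 600.120

Euler: V−E+F = 6−12+8 = 2.


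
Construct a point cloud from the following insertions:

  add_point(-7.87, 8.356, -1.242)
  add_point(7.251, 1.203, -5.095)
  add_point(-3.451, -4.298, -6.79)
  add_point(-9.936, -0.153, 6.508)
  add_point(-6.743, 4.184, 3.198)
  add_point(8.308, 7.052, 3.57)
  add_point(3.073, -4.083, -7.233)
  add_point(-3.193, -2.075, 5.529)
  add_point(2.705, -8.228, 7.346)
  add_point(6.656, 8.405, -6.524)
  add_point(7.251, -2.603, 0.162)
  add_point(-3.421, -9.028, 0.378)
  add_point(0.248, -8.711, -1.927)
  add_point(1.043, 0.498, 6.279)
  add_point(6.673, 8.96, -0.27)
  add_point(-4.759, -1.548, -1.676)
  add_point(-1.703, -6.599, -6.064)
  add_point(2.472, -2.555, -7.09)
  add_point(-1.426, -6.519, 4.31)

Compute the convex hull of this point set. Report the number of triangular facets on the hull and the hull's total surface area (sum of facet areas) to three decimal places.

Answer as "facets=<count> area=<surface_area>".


16 of the 19 inputs are extreme points: [0, 1, 2, 3, 4, 5, 6, 8, 9, 10, 11, 12, 13, 14, 16, 17].

Triangle areas on the boundary:
  f1: (p13, p5, p3) → 36.4277
  f2: (p13, p8, p3) → 48.8227
  f3: (p13, p8, p5) → 38.5546
  f4: (p11, p8, p3) → 58.4640
  f5: (p10, p8, p5) → 49.5245
  f6: (p4, p5, p3) → 38.3221
  f7: (p4, p0, p3) → 13.0567
  f8: (p4, p0, p5) → 47.3638
  f9: (p12, p11, p8) → 19.9524
  f10: (p12, p10, p8) → 41.2513
  f11: (p12, p10, p6) → 31.0413
  f12: (p2, p9, p0) → 102.0389
  f13: (p2, p0, p3) → 80.1370
  f14: (p2, p11, p3) → 54.1020
  f15: (p14, p0, p5) → 30.7687
  f16: (p14, p9, p5) → 8.6876
  f17: (p14, p9, p0) → 45.6747
  f18: (p1, p10, p6) → 22.5051
  f19: (p1, p9, p6) → 20.3311
  f20: (p1, p10, p5) → 32.0477
  f21: (p1, p9, p5) → 35.8602
  f22: (p17, p9, p6) → 6.5165
  f23: (p17, p2, p6) → 5.0723
  f24: (p17, p2, p9) → 28.9826
  f25: (p16, p12, p11) → 10.8374
  f26: (p16, p2, p11) → 9.9275
  f27: (p16, p12, p6) → 13.9071
  f28: (p16, p2, p6) → 8.1837
Σ area = 938.361

Euler: V−E+F = 16−42+28 = 2.

facets=28 area=938.361


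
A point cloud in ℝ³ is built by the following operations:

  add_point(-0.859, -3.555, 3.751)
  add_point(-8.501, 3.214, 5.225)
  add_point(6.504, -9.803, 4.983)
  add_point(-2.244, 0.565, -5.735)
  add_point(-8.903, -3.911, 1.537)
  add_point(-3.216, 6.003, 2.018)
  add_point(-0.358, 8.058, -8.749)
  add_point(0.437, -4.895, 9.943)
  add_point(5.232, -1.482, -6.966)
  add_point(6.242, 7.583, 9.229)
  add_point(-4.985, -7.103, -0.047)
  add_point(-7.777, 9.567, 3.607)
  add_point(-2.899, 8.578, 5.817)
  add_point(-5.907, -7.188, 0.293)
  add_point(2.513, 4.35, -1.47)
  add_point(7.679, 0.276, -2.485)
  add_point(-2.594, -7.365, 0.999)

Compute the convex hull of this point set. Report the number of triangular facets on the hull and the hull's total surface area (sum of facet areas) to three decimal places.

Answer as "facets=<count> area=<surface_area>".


Hull vertices (13/17): indices [1, 2, 3, 4, 6, 7, 8, 9, 10, 11, 12, 13, 15].

Triangle areas on the boundary:
  f1: (p6, p11, p4) → 97.3410
  f2: (p6, p9, p15) → 88.9513
  f3: (p6, p9, p11) → 108.7710
  f4: (p2, p9, p15) → 87.0975
  f5: (p2, p9, p7) → 62.7126
  f6: (p1, p11, p4) → 17.6060
  f7: (p1, p7, p4) → 48.6866
  f8: (p1, p9, p7) → 85.3117
  f9: (p13, p7, p4) → 27.1443
  f10: (p13, p2, p7) → 53.4482
  f11: (p12, p9, p11) → 2.8094
  f12: (p12, p1, p11) → 17.6786
  f13: (p12, p1, p9) → 29.6921
  f14: (p8, p2, p15) → 33.4021
  f15: (p8, p6, p15) → 30.1394
  f16: (p10, p13, p2) → 4.6166
  f17: (p10, p8, p2) → 80.1828
  f18: (p10, p8, p13) → 2.6835
  f19: (p3, p8, p6) → 32.5225
  f20: (p3, p8, p13) → 40.0270
  f21: (p3, p6, p4) → 29.3245
  f22: (p3, p13, p4) → 23.9159
Σ area = 1004.064

Check V−E+F: 13 − 33 + 22 = 2.

facets=22 area=1004.064


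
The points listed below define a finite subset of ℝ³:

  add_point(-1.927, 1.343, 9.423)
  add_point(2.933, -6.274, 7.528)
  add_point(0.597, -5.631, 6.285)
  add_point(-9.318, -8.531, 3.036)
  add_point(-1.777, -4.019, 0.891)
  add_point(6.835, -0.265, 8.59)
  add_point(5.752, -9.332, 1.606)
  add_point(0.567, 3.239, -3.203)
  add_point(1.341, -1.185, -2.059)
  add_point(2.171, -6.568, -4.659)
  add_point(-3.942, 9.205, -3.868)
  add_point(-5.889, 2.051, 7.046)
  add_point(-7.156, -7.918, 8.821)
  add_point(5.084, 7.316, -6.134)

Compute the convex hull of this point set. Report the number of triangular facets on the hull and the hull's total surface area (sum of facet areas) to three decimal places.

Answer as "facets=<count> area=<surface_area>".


facets=16 area=869.227

10 of the 14 inputs are extreme points: [0, 1, 3, 5, 6, 9, 10, 11, 12, 13].

Area of each hull facet:
  f1: (p11, p10, p3) → 75.5795
  f2: (p1, p6, p5) → 25.3011
  f3: (p9, p10, p3) → 116.0641
  f4: (p9, p6, p3) → 53.6000
  f5: (p0, p10, p5) → 69.0014
  f6: (p0, p11, p10) → 28.5525
  f7: (p13, p10, p5) → 79.0525
  f8: (p13, p9, p10) → 67.6973
  f9: (p13, p6, p5) → 94.0172
  f10: (p13, p9, p6) → 51.8763
  f11: (p12, p1, p5) → 28.6253
  f12: (p12, p0, p5) → 45.1609
  f13: (p12, p6, p3) → 45.5066
  f14: (p12, p1, p6) → 33.8901
  f15: (p12, p11, p3) → 31.6581
  f16: (p12, p0, p11) → 23.6438
Σ area = 869.227

Euler: V−E+F = 10−24+16 = 2.


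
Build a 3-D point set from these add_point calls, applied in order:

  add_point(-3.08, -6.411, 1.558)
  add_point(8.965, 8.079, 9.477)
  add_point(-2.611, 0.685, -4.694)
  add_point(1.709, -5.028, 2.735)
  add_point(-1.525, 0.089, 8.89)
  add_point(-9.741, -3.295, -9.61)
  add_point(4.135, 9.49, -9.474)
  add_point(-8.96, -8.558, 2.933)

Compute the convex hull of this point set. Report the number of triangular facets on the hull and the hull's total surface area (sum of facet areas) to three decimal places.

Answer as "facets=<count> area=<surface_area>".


Extreme-point indices: [0, 1, 3, 4, 5, 6, 7] — 7 of 8 on the boundary.

Per-facet area ½‖(b−a)×(c−a)‖:
  f1: (p3, p6, p5) → 143.9145
  f2: (p3, p6, p1) → 143.9935
  f3: (p4, p7, p5) → 85.8825
  f4: (p4, p6, p5) → 176.3695
  f5: (p4, p6, p1) → 126.9158
  f6: (p4, p3, p1) → 56.7287
  f7: (p4, p3, p7) → 47.7046
  f8: (p0, p7, p5) → 41.9855
  f9: (p0, p3, p5) → 27.5278
  f10: (p0, p3, p7) → 7.1874
Σ area = 858.210

Euler: V−E+F = 7−15+10 = 2.

facets=10 area=858.210


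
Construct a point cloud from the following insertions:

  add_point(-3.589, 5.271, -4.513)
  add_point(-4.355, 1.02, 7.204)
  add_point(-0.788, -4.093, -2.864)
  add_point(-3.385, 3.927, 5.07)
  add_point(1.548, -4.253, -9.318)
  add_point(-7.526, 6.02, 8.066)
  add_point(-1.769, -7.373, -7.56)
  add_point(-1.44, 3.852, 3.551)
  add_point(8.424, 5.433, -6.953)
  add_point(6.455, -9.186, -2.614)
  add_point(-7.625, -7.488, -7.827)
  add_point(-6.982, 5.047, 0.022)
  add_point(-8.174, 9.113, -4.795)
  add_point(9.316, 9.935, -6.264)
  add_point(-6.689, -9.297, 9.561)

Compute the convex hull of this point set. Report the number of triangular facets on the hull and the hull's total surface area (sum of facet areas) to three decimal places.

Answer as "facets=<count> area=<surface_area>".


Points on the hull: [1, 4, 5, 6, 8, 9, 10, 12, 13, 14] (10 of 15).

Triangle areas on the boundary:
  f1: (p4, p13, p12) → 125.6950
  f2: (p5, p13, p12) → 116.2404
  f3: (p10, p4, p12) → 80.0885
  f4: (p10, p5, p12) → 111.6250
  f5: (p10, p5, p14) → 132.1334
  f6: (p9, p10, p14) → 120.9825
  f7: (p1, p5, p13) → 63.0896
  f8: (p1, p5, p14) → 24.6347
  f9: (p1, p9, p13) → 163.0902
  f10: (p1, p9, p14) → 92.2464
  f11: (p8, p4, p13) → 11.4093
  f12: (p8, p9, p13) → 15.1766
  f13: (p8, p9, p4) → 58.5050
  f14: (p6, p10, p4) → 10.5605
  f15: (p6, p9, p4) → 22.9436
  f16: (p6, p9, p10) → 14.5888
Σ area = 1163.010

Check V−E+F: 10 − 24 + 16 = 2.

facets=16 area=1163.010


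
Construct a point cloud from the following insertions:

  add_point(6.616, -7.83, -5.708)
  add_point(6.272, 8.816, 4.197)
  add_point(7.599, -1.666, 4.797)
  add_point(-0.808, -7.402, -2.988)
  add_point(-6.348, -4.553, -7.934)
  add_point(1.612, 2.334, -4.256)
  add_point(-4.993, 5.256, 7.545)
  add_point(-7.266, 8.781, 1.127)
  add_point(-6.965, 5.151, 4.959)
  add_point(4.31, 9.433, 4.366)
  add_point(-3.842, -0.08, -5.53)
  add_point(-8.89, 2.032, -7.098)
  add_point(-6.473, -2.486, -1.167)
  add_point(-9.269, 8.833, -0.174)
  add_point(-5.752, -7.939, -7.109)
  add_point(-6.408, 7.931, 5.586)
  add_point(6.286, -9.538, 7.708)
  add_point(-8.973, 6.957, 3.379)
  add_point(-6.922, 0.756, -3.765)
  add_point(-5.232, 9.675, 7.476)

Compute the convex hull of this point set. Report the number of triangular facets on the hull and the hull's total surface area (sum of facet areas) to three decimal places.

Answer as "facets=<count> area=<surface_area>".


Points on the hull: [0, 1, 2, 4, 5, 6, 8, 9, 11, 12, 13, 14, 16, 17, 19] (15 of 20).

Triangle areas on the boundary:
  f1: (p17, p19, p13) → 11.2681
  f2: (p11, p5, p13) → 52.1064
  f3: (p11, p17, p13) → 18.6655
  f4: (p1, p5, p13) → 76.3145
  f5: (p1, p16, p2) → 17.8383
  f6: (p1, p19, p16) → 112.0336
  f7: (p0, p11, p4) → 40.3412
  f8: (p0, p11, p5) → 57.8718
  f9: (p0, p16, p2) → 51.0041
  f10: (p0, p1, p2) → 58.0366
  f11: (p0, p1, p5) → 60.4739
  f12: (p6, p19, p16) → 23.1565
  f13: (p6, p17, p19) → 12.5530
  f14: (p6, p12, p16) → 98.0751
  f15: (p9, p19, p13) → 43.0140
  f16: (p9, p1, p13) → 7.4848
  f17: (p9, p1, p19) → 3.6392
  f18: (p14, p11, p17) → 55.2192
  f19: (p14, p12, p17) → 17.0412
  f20: (p14, p11, p4) → 4.9230
  f21: (p14, p0, p4) → 21.6238
  f22: (p14, p12, p16) → 69.0503
  f23: (p14, p0, p16) → 83.8834
  f24: (p8, p12, p17) → 15.1224
  f25: (p8, p6, p17) → 3.2378
  f26: (p8, p6, p12) → 13.8898
Σ area = 1027.867

Euler: V−E+F = 15−39+26 = 2.

facets=26 area=1027.867


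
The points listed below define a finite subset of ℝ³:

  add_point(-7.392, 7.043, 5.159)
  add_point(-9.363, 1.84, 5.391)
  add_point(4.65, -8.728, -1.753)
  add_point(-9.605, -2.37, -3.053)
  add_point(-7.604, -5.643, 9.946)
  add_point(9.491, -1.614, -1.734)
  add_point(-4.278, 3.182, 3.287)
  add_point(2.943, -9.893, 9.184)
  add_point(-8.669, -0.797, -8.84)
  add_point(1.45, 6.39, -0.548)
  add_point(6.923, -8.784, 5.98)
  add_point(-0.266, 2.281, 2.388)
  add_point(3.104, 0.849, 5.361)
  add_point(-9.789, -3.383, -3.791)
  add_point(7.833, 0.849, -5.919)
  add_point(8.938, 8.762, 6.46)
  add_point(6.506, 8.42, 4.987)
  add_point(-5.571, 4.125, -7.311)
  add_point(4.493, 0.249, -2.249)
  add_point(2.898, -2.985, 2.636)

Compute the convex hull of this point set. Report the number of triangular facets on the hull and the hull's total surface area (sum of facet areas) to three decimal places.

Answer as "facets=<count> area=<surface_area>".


Hull vertices (13/20): indices [0, 1, 2, 4, 5, 7, 8, 10, 13, 14, 15, 16, 17].

Area of each hull facet:
  f1: (p2, p7, p13) → 86.4117
  f2: (p4, p7, p15) → 112.5128
  f3: (p4, p0, p15) → 111.2780
  f4: (p4, p1, p0) → 16.8950
  f5: (p4, p7, p13) → 79.5312
  f6: (p4, p1, p13) → 47.1998
  f7: (p14, p15, p5) → 33.7246
  f8: (p14, p17, p15) → 102.1205
  f9: (p14, p2, p5) → 21.5691
  f10: (p8, p17, p0) → 36.3277
  f11: (p8, p1, p13) → 25.9265
  f12: (p8, p1, p0) → 40.0899
  f13: (p8, p2, p13) → 44.7256
  f14: (p8, p14, p17) → 39.3616
  f15: (p8, p14, p2) → 87.5389
  f16: (p16, p0, p15) → 10.5205
  f17: (p16, p17, p15) → 6.9148
  f18: (p16, p17, p0) → 89.5738
  f19: (p10, p2, p5) → 34.2600
  f20: (p10, p2, p7) → 19.5358
  f21: (p10, p15, p5) → 71.5568
  f22: (p10, p7, p15) → 44.3285
Σ area = 1161.903

Euler: V−E+F = 13−33+22 = 2.

facets=22 area=1161.903


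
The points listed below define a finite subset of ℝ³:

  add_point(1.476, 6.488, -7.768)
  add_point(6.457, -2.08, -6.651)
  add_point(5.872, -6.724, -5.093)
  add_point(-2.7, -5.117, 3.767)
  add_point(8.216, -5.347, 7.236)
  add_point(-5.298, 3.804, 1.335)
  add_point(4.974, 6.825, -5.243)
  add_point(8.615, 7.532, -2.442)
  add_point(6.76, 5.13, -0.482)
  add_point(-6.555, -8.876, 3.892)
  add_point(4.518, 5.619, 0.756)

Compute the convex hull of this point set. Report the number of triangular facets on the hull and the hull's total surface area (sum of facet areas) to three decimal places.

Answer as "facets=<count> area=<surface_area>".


Extreme-point indices: [0, 1, 2, 4, 5, 6, 7, 9, 10] — 9 of 11 on the boundary.

Triangle areas on the boundary:
  f1: (p2, p4, p9) → 89.4852
  f2: (p2, p0, p9) → 109.7752
  f3: (p5, p4, p9) → 97.2679
  f4: (p5, p0, p9) → 68.2461
  f5: (p5, p0, p7) → 52.2651
  f6: (p1, p2, p0) → 15.2438
  f7: (p1, p4, p7) → 75.4331
  f8: (p1, p2, p4) → 30.6111
  f9: (p10, p4, p7) → 34.2451
  f10: (p10, p5, p7) → 15.7546
  f11: (p10, p5, p4) → 66.0096
  f12: (p6, p0, p7) → 0.8102
  f13: (p6, p1, p7) → 21.0947
  f14: (p6, p1, p0) → 19.7568
Σ area = 695.998

Euler characteristic 9−21+14 = 2 ✓

facets=14 area=695.998


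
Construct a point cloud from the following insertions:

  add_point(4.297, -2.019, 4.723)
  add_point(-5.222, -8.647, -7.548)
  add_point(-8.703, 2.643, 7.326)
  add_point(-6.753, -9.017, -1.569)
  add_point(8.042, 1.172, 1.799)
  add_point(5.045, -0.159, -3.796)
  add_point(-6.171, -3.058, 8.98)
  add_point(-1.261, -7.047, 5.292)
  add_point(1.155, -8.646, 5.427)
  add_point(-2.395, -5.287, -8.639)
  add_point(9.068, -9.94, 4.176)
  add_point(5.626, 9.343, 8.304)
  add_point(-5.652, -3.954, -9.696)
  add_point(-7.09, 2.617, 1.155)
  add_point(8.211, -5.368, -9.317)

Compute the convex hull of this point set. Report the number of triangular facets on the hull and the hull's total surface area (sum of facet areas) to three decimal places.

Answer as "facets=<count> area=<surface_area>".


facets=20 area=1068.860

Hull vertices (12/15): indices [1, 2, 3, 4, 5, 6, 8, 10, 11, 12, 13, 14].

Area of each hull facet:
  f1: (p6, p11, p2) → 51.1384
  f2: (p6, p11, p10) → 140.7701
  f3: (p13, p11, p2) → 49.8314
  f4: (p13, p12, p2) → 21.2572
  f5: (p13, p12, p11) → 88.5290
  f6: (p4, p11, p10) → 47.1833
  f7: (p4, p14, p10) → 69.8252
  f8: (p4, p14, p11) → 28.2971
  f9: (p5, p12, p11) → 80.4180
  f10: (p5, p14, p11) → 27.0719
  f11: (p5, p14, p12) → 51.7854
  f12: (p3, p12, p2) → 70.8791
  f13: (p3, p6, p2) → 38.4095
  f14: (p8, p6, p10) → 19.8215
  f15: (p8, p3, p10) → 33.5598
  f16: (p8, p3, p6) → 49.8090
  f17: (p1, p14, p10) → 98.5344
  f18: (p1, p3, p10) → 51.8500
  f19: (p1, p14, p12) → 35.4702
  f20: (p1, p3, p12) → 14.4190
Σ area = 1068.860

Euler: V−E+F = 12−30+20 = 2.
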